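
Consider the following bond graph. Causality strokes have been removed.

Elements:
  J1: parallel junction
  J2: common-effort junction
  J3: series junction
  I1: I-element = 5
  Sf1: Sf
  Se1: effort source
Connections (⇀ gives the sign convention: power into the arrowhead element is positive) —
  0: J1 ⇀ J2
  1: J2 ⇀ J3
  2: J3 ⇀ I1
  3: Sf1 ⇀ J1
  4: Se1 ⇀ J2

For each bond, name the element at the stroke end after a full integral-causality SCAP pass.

bond 3 |Sf1  (Sf1: flow source, stroke at near end)
bond 4 |J2  (Se1 fixes effort; stroke away)
bond 0 |J1  (J1 needs exactly one e-in)
bond 1 |J3  (J2: bond 4 brought effort, rest push out)
bond 2 |I1  (J3: last free bond brings flow in)

b0 stroke at J1
b1 stroke at J3
b2 stroke at I1
b3 stroke at Sf1
b4 stroke at J2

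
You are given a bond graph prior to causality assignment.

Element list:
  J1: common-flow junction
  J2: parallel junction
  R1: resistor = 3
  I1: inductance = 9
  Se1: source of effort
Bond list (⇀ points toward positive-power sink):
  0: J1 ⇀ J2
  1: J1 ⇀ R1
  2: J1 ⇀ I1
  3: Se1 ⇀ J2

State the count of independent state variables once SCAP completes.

β3 stroke at J2  (source Se1 imposes e)
β0 stroke at J1  (J2: bond 3 brought effort, rest push out)
β2 stroke at I1  (I1: I, integral causality)
β1 stroke at J1  (1-jn J1 has f-setter on 2)

1  (I1 all integral)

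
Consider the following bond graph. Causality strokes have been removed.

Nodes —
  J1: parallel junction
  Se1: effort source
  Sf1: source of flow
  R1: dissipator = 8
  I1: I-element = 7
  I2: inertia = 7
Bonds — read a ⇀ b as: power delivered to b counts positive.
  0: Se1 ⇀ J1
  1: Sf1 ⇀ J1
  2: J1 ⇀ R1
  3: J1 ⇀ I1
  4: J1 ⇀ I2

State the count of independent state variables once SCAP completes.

2  (I1, I2 all integral)

bond 0 stroke at J1  (source Se1 imposes e)
bond 1 stroke at Sf1  (source Sf1 imposes f)
bond 2 stroke at R1  (J1 effort already set via bond 0)
bond 3 stroke at I1  (J1 effort already set via bond 0)
bond 4 stroke at I2  (0-jn J1 has e-setter on 0)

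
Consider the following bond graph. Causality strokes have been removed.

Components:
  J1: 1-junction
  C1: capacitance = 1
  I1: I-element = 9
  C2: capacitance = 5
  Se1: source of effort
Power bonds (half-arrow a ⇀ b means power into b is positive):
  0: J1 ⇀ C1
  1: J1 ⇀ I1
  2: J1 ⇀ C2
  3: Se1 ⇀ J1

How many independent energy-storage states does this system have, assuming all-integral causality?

3  (C1, C2, I1 all integral)

bond 3 stroke at J1  (source Se1 imposes e)
bond 0 stroke at J1  (C1 outputs effort q/C1)
bond 1 stroke at I1  (I1 integral (f out))
bond 2 stroke at J1  (common-f at J1 fixed by 1)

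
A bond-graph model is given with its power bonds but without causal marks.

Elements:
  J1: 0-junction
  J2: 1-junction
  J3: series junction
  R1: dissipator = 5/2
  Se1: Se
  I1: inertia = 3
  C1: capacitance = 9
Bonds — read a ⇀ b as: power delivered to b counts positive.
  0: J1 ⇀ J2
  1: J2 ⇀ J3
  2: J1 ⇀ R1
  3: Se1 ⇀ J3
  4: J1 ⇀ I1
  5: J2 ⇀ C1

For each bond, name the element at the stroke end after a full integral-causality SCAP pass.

bond 3 stroke→J3  (Se1 fixes effort; stroke away)
bond 1 stroke→J2  (J3 needs exactly one f-in)
bond 4 stroke→I1  (I1: I, integral causality)
bond 5 stroke→J2  (C1 outputs effort q/C1)
bond 0 stroke→J1  (J2 needs exactly one f-in)
bond 2 stroke→R1  (J1 effort already set via bond 0)

#0 stroke at J1
#1 stroke at J2
#2 stroke at R1
#3 stroke at J3
#4 stroke at I1
#5 stroke at J2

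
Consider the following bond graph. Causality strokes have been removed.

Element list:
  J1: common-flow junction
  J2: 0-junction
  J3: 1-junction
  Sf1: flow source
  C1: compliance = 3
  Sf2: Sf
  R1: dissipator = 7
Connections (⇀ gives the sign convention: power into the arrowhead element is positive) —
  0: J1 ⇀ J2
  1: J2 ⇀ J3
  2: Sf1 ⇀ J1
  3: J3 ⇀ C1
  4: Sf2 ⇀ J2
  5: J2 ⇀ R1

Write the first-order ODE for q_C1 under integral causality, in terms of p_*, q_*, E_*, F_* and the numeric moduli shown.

b2 stroke at Sf1  (Sf1 fixes flow; stroke at Sf1)
b4 stroke at Sf2  (Sf2 (Sf) sets flow on bond)
b0 stroke at J1  (common-f at J1 fixed by 2)
b3 stroke at J3  (C1: C, integral causality)
b1 stroke at J2  (J3 needs exactly one f-in)
b5 stroke at R1  (J2 effort already set via bond 1)

dq_C1/dt = F_Sf1 + F_Sf2 - q_C1/21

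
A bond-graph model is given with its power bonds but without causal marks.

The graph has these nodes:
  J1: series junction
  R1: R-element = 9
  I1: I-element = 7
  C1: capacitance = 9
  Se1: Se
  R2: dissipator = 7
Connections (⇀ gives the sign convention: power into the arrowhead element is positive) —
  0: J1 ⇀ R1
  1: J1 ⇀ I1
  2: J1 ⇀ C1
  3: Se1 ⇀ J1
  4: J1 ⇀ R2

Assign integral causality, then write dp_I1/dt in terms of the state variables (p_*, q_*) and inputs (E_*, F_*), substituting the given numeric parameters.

bond 3 stroke→J1  (Se1 fixes effort; stroke away)
bond 1 stroke→I1  (I1 integral (f out))
bond 0 stroke→J1  (J1 flow already set via bond 1)
bond 2 stroke→J1  (J1 flow already set via bond 1)
bond 4 stroke→J1  (1-jn J1 has f-setter on 1)

dp_I1/dt = E_Se1 - 16*p_I1/7 - q_C1/9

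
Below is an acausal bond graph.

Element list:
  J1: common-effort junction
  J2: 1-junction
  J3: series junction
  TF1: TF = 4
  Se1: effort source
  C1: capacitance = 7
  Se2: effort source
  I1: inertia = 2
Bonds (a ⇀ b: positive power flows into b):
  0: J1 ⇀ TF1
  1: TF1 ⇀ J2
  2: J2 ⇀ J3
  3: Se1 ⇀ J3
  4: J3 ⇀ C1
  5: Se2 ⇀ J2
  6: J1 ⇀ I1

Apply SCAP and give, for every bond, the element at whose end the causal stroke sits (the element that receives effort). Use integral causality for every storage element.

β0 stroke at J1
β1 stroke at TF1
β2 stroke at J2
β3 stroke at J3
β4 stroke at J3
β5 stroke at J2
β6 stroke at I1

bond 3 |J3  (Se1 fixes effort; stroke away)
bond 5 |J2  (Se2 (Se) sets effort on bond)
bond 4 |J3  (C1: C, integral causality)
bond 2 |J2  (J3 needs exactly one f-in)
bond 1 |TF1  (J2 needs exactly one f-in)
bond 0 |J1  (through TF1, causality passes straight; one stroke at TF1)
bond 6 |I1  (common-e at J1 fixed by 0)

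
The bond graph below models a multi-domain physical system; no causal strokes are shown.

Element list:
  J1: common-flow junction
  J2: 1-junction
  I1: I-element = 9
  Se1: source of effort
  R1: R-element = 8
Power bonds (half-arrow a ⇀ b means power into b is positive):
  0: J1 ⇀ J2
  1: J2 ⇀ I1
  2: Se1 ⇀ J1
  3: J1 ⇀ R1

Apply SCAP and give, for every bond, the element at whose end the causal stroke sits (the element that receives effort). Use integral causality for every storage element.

#2 |J1  (Se1 fixes effort; stroke away)
#1 |I1  (I1 outputs flow p/I1)
#0 |J2  (common-f at J2 fixed by 1)
#3 |J1  (J1 flow already set via bond 0)

#0 stroke at J2
#1 stroke at I1
#2 stroke at J1
#3 stroke at J1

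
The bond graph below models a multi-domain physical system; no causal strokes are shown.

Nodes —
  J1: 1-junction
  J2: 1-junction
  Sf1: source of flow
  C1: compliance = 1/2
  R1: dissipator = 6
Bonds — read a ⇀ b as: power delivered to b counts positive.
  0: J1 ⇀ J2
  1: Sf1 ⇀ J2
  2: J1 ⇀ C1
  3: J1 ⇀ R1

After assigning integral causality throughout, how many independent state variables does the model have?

bond 1 →Sf1  (source Sf1 imposes f)
bond 0 →J2  (common-f at J2 fixed by 1)
bond 2 →J1  (common-f at J1 fixed by 0)
bond 3 →J1  (common-f at J1 fixed by 0)

1  (C1 all integral)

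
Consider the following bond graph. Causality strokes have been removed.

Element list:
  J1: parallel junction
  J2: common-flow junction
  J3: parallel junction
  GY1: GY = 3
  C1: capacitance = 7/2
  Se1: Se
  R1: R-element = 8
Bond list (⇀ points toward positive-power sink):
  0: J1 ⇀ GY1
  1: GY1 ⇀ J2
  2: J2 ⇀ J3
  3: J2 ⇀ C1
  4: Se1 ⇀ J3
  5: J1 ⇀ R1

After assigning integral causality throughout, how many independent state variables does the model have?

1  (C1 all integral)

bond 4 |J3  (Se1 (Se) sets effort on bond)
bond 2 |J2  (J3 effort already set via bond 4)
bond 3 |J2  (C1 integral (e out))
bond 1 |GY1  (only one flow-in slot at J2)
bond 0 |GY1  (GY1 both-in/both-out from 1)
bond 5 |J1  (J1: last free bond brings effort in)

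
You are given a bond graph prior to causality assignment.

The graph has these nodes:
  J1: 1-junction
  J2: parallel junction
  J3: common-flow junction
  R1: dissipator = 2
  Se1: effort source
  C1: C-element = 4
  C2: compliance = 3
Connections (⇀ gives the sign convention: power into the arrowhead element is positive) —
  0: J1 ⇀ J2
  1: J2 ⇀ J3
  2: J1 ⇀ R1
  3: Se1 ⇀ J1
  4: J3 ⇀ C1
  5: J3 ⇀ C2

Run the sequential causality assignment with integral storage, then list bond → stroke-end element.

β3 stroke at J1  (Se1 (Se) sets effort on bond)
β4 stroke at J3  (C1 outputs effort q/C1)
β5 stroke at J3  (prefer integral on C2)
β1 stroke at J2  (J3 needs exactly one f-in)
β0 stroke at J1  (J2: bond 1 brought effort, rest push out)
β2 stroke at R1  (closing 1-jn rule on J1)

β0 →J1
β1 →J2
β2 →R1
β3 →J1
β4 →J3
β5 →J3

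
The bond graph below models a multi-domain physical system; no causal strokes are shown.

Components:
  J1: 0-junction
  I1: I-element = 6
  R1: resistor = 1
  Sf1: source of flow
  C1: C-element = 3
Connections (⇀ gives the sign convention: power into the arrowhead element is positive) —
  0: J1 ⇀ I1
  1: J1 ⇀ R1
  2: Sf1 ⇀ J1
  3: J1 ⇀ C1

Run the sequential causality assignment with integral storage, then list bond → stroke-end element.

β2 |Sf1  (source Sf1 imposes f)
β0 |I1  (I1 outputs flow p/I1)
β3 |J1  (C1: C, integral causality)
β1 |R1  (J1 effort already set via bond 3)

β0 stroke→I1
β1 stroke→R1
β2 stroke→Sf1
β3 stroke→J1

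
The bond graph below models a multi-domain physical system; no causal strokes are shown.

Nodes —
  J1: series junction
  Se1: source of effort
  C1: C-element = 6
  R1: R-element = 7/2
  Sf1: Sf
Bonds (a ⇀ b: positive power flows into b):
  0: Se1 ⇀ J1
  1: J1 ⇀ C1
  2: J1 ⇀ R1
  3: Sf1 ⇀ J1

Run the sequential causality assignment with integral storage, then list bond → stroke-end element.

#0 stroke at J1
#1 stroke at J1
#2 stroke at J1
#3 stroke at Sf1

#0 →J1  (Se1 (Se) sets effort on bond)
#3 →Sf1  (source Sf1 imposes f)
#1 →J1  (J1 flow already set via bond 3)
#2 →J1  (1-jn J1 has f-setter on 3)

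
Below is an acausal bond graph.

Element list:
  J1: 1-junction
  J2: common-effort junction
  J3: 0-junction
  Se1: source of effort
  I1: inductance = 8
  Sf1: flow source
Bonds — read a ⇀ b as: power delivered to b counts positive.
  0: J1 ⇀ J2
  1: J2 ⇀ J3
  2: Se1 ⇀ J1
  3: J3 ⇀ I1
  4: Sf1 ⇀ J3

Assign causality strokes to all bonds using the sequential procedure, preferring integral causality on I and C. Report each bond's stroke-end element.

b2 |J1  (Se1: effort source, stroke at far end)
b4 |Sf1  (Sf1 (Sf) sets flow on bond)
b0 |J2  (only one flow-in slot at J1)
b1 |J3  (J2: bond 0 brought effort, rest push out)
b3 |I1  (J3 effort already set via bond 1)

#0 →J2
#1 →J3
#2 →J1
#3 →I1
#4 →Sf1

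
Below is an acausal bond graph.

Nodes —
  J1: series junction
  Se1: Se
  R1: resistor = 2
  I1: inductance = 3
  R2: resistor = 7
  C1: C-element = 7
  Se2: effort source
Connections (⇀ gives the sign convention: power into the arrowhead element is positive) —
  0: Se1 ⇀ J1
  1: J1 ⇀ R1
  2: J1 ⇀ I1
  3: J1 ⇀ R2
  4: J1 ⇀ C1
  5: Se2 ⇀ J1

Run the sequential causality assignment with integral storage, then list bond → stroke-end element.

b0 stroke at J1
b1 stroke at J1
b2 stroke at I1
b3 stroke at J1
b4 stroke at J1
b5 stroke at J1

#0 stroke→J1  (source Se1 imposes e)
#5 stroke→J1  (Se2 (Se) sets effort on bond)
#2 stroke→I1  (I1: I, integral causality)
#1 stroke→J1  (J1: bond 2 brought flow, rest push out)
#3 stroke→J1  (common-f at J1 fixed by 2)
#4 stroke→J1  (1-jn J1 has f-setter on 2)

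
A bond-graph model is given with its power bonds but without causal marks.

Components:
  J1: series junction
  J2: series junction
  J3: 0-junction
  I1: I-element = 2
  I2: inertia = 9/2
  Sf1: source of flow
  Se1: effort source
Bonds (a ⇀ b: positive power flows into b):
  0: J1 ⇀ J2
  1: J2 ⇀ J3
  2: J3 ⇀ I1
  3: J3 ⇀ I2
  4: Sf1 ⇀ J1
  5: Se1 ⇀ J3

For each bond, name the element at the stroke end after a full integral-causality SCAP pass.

#4 |Sf1  (source Sf1 imposes f)
#5 |J3  (Se1 fixes effort; stroke away)
#0 |J1  (J1 flow already set via bond 4)
#1 |J2  (J2 flow already set via bond 0)
#2 |I1  (common-e at J3 fixed by 5)
#3 |I2  (common-e at J3 fixed by 5)

b0 stroke→J1
b1 stroke→J2
b2 stroke→I1
b3 stroke→I2
b4 stroke→Sf1
b5 stroke→J3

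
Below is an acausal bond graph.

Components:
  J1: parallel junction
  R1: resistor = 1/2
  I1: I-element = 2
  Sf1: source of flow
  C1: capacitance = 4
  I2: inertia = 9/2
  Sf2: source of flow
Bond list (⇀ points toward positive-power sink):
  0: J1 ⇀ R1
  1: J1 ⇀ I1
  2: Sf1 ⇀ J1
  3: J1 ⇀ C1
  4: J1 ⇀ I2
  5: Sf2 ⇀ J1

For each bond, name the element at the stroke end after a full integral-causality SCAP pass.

#2 stroke→Sf1  (Sf1 fixes flow; stroke at Sf1)
#5 stroke→Sf2  (source Sf2 imposes f)
#1 stroke→I1  (I1: I, integral causality)
#3 stroke→J1  (C1: C, integral causality)
#0 stroke→R1  (J1 effort already set via bond 3)
#4 stroke→I2  (0-jn J1 has e-setter on 3)

bond 0 |R1
bond 1 |I1
bond 2 |Sf1
bond 3 |J1
bond 4 |I2
bond 5 |Sf2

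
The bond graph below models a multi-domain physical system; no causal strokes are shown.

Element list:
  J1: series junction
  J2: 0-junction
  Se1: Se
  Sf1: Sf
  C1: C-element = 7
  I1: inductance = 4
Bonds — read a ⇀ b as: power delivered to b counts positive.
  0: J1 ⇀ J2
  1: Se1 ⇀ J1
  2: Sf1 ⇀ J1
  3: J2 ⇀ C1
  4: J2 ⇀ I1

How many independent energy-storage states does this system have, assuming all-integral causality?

2  (C1, I1 all integral)

b1 stroke→J1  (Se1 fixes effort; stroke away)
b2 stroke→Sf1  (Sf1: flow source, stroke at near end)
b0 stroke→J1  (1-jn J1 has f-setter on 2)
b3 stroke→J2  (C1 outputs effort q/C1)
b4 stroke→I1  (common-e at J2 fixed by 3)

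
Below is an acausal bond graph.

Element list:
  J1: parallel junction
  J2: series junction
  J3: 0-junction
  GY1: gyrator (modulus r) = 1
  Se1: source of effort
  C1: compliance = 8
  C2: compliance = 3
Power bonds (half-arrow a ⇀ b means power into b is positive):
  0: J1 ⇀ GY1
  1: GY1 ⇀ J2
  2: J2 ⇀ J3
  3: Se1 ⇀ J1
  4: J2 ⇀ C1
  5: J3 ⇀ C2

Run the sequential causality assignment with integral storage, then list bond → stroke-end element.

#0 stroke at GY1
#1 stroke at GY1
#2 stroke at J2
#3 stroke at J1
#4 stroke at J2
#5 stroke at J3

b3 stroke→J1  (Se1 fixes effort; stroke away)
b0 stroke→GY1  (J1: bond 3 brought effort, rest push out)
b1 stroke→GY1  (GY1: gyrator matches bond 0)
b2 stroke→J2  (J2: bond 1 brought flow, rest push out)
b4 stroke→J2  (J2: bond 1 brought flow, rest push out)
b5 stroke→J3  (only one effort-in slot at J3)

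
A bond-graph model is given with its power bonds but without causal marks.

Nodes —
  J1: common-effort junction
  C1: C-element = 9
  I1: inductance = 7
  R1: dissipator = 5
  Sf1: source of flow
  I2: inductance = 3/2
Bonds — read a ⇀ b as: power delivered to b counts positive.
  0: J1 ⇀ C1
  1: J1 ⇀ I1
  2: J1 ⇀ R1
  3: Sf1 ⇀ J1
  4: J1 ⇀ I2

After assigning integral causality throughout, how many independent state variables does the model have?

#3 |Sf1  (source Sf1 imposes f)
#0 |J1  (prefer integral on C1)
#1 |I1  (J1 effort already set via bond 0)
#2 |R1  (0-jn J1 has e-setter on 0)
#4 |I2  (J1: bond 0 brought effort, rest push out)

3  (C1, I1, I2 all integral)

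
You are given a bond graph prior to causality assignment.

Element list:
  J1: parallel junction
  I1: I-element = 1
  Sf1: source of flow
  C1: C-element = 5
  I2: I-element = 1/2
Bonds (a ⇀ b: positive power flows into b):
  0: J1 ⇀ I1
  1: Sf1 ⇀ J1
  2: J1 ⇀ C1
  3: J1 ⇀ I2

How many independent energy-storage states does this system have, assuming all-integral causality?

b1 |Sf1  (Sf1: flow source, stroke at near end)
b0 |I1  (I1 outputs flow p/I1)
b2 |J1  (C1 outputs effort q/C1)
b3 |I2  (J1 effort already set via bond 2)

3  (C1, I1, I2 all integral)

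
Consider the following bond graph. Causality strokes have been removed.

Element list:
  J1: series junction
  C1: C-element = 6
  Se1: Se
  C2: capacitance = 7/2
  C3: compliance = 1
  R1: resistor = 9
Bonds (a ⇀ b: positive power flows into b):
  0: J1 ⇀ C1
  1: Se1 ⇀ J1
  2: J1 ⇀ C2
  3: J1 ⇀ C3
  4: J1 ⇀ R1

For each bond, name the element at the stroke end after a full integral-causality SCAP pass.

b1 |J1  (Se1 (Se) sets effort on bond)
b0 |J1  (C1: C, integral causality)
b2 |J1  (prefer integral on C2)
b3 |J1  (prefer integral on C3)
b4 |R1  (only one flow-in slot at J1)

β0 →J1
β1 →J1
β2 →J1
β3 →J1
β4 →R1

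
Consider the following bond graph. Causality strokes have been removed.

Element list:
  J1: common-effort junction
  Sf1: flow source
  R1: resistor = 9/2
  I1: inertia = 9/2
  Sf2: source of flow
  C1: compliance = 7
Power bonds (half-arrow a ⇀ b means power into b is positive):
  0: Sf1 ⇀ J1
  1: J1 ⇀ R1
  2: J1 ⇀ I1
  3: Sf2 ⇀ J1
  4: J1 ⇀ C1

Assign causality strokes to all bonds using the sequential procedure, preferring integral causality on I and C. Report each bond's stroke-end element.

b0 |Sf1
b1 |R1
b2 |I1
b3 |Sf2
b4 |J1

b0 stroke→Sf1  (Sf1 (Sf) sets flow on bond)
b3 stroke→Sf2  (Sf2 (Sf) sets flow on bond)
b2 stroke→I1  (I1: I, integral causality)
b4 stroke→J1  (C1 integral (e out))
b1 stroke→R1  (J1 effort already set via bond 4)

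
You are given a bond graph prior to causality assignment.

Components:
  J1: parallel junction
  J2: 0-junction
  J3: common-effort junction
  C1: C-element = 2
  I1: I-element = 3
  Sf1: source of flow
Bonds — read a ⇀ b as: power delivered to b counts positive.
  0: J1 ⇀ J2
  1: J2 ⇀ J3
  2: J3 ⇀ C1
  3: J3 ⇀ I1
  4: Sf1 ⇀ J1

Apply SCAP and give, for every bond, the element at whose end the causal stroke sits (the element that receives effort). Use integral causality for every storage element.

#0 stroke at J1
#1 stroke at J2
#2 stroke at J3
#3 stroke at I1
#4 stroke at Sf1

b4 |Sf1  (Sf1: flow source, stroke at near end)
b0 |J1  (J1 needs exactly one e-in)
b1 |J2  (only one effort-in slot at J2)
b2 |J3  (C1: C, integral causality)
b3 |I1  (J3 effort already set via bond 2)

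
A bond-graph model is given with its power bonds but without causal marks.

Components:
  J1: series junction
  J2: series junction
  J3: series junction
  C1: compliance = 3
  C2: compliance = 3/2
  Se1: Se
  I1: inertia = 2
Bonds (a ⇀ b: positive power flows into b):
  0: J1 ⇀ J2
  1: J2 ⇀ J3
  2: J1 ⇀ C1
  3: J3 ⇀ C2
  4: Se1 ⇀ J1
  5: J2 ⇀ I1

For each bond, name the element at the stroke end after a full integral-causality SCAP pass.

bond 0 stroke at J2
bond 1 stroke at J2
bond 2 stroke at J1
bond 3 stroke at J3
bond 4 stroke at J1
bond 5 stroke at I1

β4 stroke→J1  (Se1: effort source, stroke at far end)
β2 stroke→J1  (C1 outputs effort q/C1)
β0 stroke→J2  (only one flow-in slot at J1)
β3 stroke→J3  (C2 outputs effort q/C2)
β1 stroke→J2  (J3 needs exactly one f-in)
β5 stroke→I1  (J2: last free bond brings flow in)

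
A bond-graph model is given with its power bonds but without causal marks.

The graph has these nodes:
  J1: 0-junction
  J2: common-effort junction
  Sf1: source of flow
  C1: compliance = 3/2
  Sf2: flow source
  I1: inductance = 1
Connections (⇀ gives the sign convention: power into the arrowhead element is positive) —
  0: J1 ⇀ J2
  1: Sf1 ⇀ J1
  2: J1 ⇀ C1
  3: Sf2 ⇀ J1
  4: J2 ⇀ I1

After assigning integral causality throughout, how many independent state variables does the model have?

#1 stroke at Sf1  (source Sf1 imposes f)
#3 stroke at Sf2  (Sf2: flow source, stroke at near end)
#2 stroke at J1  (C1: C, integral causality)
#0 stroke at J2  (J1: bond 2 brought effort, rest push out)
#4 stroke at I1  (0-jn J2 has e-setter on 0)

2  (C1, I1 all integral)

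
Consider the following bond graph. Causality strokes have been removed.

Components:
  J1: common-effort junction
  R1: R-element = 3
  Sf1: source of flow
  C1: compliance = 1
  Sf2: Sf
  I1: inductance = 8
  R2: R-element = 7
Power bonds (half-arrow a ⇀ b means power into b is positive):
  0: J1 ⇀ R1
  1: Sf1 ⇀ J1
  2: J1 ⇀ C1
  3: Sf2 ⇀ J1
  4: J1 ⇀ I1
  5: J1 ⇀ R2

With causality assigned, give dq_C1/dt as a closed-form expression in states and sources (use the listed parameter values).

bond 1 →Sf1  (Sf1: flow source, stroke at near end)
bond 3 →Sf2  (Sf2 (Sf) sets flow on bond)
bond 2 →J1  (C1 integral (e out))
bond 0 →R1  (J1 effort already set via bond 2)
bond 4 →I1  (J1 effort already set via bond 2)
bond 5 →R2  (J1: bond 2 brought effort, rest push out)

dq_C1/dt = F_Sf1 + F_Sf2 - p_I1/8 - 10*q_C1/21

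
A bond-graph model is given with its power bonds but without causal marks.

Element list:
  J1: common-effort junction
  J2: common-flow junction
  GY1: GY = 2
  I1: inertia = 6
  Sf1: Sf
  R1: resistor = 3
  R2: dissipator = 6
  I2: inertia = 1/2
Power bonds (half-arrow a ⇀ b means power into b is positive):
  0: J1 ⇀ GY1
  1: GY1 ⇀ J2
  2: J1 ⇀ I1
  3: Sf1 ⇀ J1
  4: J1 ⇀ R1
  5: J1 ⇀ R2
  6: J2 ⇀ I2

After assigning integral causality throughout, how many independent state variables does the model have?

2  (I1, I2 all integral)

b3 |Sf1  (Sf1: flow source, stroke at near end)
b2 |I1  (I1 integral (f out))
b6 |I2  (prefer integral on I2)
b1 |J2  (J2: bond 6 brought flow, rest push out)
b0 |J1  (through GY1, causality inverts; strokes same side of GY1)
b4 |R1  (0-jn J1 has e-setter on 0)
b5 |R2  (J1 effort already set via bond 0)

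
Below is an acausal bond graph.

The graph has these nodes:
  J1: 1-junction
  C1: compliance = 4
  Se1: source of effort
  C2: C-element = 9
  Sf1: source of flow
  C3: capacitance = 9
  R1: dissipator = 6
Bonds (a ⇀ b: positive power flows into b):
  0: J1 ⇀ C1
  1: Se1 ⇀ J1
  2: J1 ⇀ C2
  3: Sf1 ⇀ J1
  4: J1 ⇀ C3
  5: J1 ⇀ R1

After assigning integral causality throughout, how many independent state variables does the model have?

bond 1 stroke→J1  (Se1 fixes effort; stroke away)
bond 3 stroke→Sf1  (Sf1: flow source, stroke at near end)
bond 0 stroke→J1  (J1: bond 3 brought flow, rest push out)
bond 2 stroke→J1  (1-jn J1 has f-setter on 3)
bond 4 stroke→J1  (1-jn J1 has f-setter on 3)
bond 5 stroke→J1  (1-jn J1 has f-setter on 3)

3  (C1, C2, C3 all integral)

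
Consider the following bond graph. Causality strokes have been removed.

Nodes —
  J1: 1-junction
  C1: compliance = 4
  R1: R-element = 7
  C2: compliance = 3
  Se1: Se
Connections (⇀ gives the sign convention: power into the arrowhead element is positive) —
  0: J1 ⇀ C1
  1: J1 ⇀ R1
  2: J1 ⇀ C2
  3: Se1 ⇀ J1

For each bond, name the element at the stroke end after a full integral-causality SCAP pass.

b3 stroke→J1  (Se1: effort source, stroke at far end)
b0 stroke→J1  (C1 outputs effort q/C1)
b2 stroke→J1  (C2 integral (e out))
b1 stroke→R1  (only one flow-in slot at J1)

β0 stroke→J1
β1 stroke→R1
β2 stroke→J1
β3 stroke→J1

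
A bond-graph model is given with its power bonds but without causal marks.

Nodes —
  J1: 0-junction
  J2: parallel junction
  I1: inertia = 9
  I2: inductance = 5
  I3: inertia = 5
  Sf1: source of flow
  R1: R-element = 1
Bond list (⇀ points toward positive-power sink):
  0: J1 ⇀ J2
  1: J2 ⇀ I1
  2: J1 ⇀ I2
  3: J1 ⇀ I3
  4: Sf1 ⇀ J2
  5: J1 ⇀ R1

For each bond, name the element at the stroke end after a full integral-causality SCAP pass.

#4 stroke→Sf1  (Sf1 (Sf) sets flow on bond)
#1 stroke→I1  (prefer integral on I1)
#0 stroke→J2  (J2: last free bond brings effort in)
#2 stroke→I2  (I2 outputs flow p/I2)
#3 stroke→I3  (I3 outputs flow p/I3)
#5 stroke→J1  (J1: last free bond brings effort in)

bond 0 stroke at J2
bond 1 stroke at I1
bond 2 stroke at I2
bond 3 stroke at I3
bond 4 stroke at Sf1
bond 5 stroke at J1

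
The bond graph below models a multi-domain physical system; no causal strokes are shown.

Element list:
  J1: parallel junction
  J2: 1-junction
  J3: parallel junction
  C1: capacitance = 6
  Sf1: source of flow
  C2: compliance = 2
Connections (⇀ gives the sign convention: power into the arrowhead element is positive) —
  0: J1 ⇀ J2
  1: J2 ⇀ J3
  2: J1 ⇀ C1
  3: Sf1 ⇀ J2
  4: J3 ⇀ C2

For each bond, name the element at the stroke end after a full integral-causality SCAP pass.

b3 →Sf1  (source Sf1 imposes f)
b0 →J2  (1-jn J2 has f-setter on 3)
b1 →J2  (J2: bond 3 brought flow, rest push out)
b4 →J3  (J3 needs exactly one e-in)
b2 →J1  (J1: last free bond brings effort in)

b0 |J2
b1 |J2
b2 |J1
b3 |Sf1
b4 |J3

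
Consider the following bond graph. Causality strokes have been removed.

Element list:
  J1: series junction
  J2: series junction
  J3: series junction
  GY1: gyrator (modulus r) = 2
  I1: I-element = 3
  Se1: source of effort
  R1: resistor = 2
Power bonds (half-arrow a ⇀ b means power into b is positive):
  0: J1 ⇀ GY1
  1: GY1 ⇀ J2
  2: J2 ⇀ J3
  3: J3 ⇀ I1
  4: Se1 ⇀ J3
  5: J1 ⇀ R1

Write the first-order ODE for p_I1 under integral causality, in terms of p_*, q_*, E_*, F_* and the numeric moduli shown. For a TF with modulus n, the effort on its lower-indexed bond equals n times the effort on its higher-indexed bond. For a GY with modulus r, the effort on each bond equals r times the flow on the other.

dp_I1/dt = E_Se1 - 2*p_I1/3

β4 stroke→J3  (Se1 fixes effort; stroke away)
β3 stroke→I1  (I1: I, integral causality)
β2 stroke→J3  (J3 flow already set via bond 3)
β1 stroke→J2  (1-jn J2 has f-setter on 2)
β0 stroke→J1  (GY1: gyrator matches bond 1)
β5 stroke→R1  (closing 1-jn rule on J1)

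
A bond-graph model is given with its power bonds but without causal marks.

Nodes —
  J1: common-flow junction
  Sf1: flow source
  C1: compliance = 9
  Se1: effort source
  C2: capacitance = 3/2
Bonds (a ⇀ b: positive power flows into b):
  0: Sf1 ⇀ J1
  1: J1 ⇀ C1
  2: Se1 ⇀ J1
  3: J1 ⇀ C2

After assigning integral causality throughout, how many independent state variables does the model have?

2  (C1, C2 all integral)

b0 |Sf1  (Sf1 fixes flow; stroke at Sf1)
b2 |J1  (Se1 fixes effort; stroke away)
b1 |J1  (J1: bond 0 brought flow, rest push out)
b3 |J1  (J1: bond 0 brought flow, rest push out)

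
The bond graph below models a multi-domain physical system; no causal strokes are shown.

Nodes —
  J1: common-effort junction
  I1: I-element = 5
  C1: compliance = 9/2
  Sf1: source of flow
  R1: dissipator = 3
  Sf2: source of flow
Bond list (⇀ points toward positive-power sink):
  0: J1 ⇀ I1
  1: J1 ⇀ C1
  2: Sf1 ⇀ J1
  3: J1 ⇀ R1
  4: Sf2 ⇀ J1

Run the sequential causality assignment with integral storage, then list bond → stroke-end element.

b0 →I1
b1 →J1
b2 →Sf1
b3 →R1
b4 →Sf2

#2 →Sf1  (source Sf1 imposes f)
#4 →Sf2  (Sf2 (Sf) sets flow on bond)
#0 →I1  (I1: I, integral causality)
#1 →J1  (C1: C, integral causality)
#3 →R1  (0-jn J1 has e-setter on 1)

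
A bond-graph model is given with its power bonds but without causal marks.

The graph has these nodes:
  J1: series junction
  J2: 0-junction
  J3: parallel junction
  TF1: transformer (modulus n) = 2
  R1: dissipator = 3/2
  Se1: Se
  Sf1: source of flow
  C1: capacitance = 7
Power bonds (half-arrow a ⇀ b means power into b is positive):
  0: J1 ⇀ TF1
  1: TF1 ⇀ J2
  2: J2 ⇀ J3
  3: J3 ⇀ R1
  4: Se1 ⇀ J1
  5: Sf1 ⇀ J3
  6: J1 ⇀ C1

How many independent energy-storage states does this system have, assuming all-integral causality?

1  (C1 all integral)

b4 stroke→J1  (source Se1 imposes e)
b5 stroke→Sf1  (Sf1: flow source, stroke at near end)
b6 stroke→J1  (prefer integral on C1)
b0 stroke→TF1  (J1: last free bond brings flow in)
b1 stroke→J2  (TF1: transformer flips bond 0)
b2 stroke→J3  (0-jn J2 has e-setter on 1)
b3 stroke→R1  (common-e at J3 fixed by 2)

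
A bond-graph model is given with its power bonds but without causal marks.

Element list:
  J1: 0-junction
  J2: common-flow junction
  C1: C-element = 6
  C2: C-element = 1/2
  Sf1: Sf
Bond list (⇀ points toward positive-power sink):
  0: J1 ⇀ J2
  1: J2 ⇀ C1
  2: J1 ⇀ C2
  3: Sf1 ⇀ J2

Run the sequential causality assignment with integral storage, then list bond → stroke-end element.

b0 |J2
b1 |J2
b2 |J1
b3 |Sf1

#3 stroke at Sf1  (source Sf1 imposes f)
#0 stroke at J2  (J2 flow already set via bond 3)
#1 stroke at J2  (J2 flow already set via bond 3)
#2 stroke at J1  (closing 0-jn rule on J1)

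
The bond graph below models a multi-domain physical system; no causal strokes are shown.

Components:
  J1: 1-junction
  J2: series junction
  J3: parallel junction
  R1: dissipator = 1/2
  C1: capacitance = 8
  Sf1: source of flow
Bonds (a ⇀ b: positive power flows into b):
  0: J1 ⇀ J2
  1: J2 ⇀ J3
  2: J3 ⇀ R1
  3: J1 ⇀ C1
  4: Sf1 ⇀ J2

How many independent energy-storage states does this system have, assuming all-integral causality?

#4 stroke→Sf1  (Sf1: flow source, stroke at near end)
#0 stroke→J2  (1-jn J2 has f-setter on 4)
#1 stroke→J2  (common-f at J2 fixed by 4)
#2 stroke→J3  (only one effort-in slot at J3)
#3 stroke→J1  (J1 flow already set via bond 0)

1  (C1 all integral)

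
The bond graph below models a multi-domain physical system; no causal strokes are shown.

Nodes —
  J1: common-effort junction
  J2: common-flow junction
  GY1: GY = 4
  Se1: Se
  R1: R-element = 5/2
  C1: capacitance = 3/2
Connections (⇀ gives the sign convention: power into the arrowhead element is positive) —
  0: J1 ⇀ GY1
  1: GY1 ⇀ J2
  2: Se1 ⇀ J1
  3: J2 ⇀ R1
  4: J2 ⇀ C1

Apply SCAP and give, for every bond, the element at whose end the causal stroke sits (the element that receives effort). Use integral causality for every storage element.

#0 →GY1
#1 →GY1
#2 →J1
#3 →J2
#4 →J2

b2 stroke→J1  (source Se1 imposes e)
b0 stroke→GY1  (J1 effort already set via bond 2)
b1 stroke→GY1  (through GY1, causality inverts; strokes same side of GY1)
b3 stroke→J2  (J2 flow already set via bond 1)
b4 stroke→J2  (J2 flow already set via bond 1)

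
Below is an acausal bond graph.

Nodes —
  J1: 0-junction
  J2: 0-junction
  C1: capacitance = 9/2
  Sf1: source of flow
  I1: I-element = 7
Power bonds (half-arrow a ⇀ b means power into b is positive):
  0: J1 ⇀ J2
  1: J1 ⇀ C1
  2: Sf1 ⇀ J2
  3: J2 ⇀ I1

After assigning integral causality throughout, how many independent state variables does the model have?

2  (C1, I1 all integral)

#2 stroke at Sf1  (source Sf1 imposes f)
#1 stroke at J1  (prefer integral on C1)
#0 stroke at J2  (0-jn J1 has e-setter on 1)
#3 stroke at I1  (J2 effort already set via bond 0)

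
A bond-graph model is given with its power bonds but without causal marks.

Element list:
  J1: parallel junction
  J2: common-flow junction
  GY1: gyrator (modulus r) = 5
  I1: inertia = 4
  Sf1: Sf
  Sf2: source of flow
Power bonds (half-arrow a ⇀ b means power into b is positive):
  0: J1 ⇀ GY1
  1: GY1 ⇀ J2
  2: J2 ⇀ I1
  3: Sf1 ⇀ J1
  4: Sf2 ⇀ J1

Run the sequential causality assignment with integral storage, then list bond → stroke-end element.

bond 0 stroke at J1
bond 1 stroke at J2
bond 2 stroke at I1
bond 3 stroke at Sf1
bond 4 stroke at Sf2

b3 stroke→Sf1  (source Sf1 imposes f)
b4 stroke→Sf2  (Sf2: flow source, stroke at near end)
b0 stroke→J1  (J1 needs exactly one e-in)
b1 stroke→J2  (GY1: gyrator matches bond 0)
b2 stroke→I1  (J2 needs exactly one f-in)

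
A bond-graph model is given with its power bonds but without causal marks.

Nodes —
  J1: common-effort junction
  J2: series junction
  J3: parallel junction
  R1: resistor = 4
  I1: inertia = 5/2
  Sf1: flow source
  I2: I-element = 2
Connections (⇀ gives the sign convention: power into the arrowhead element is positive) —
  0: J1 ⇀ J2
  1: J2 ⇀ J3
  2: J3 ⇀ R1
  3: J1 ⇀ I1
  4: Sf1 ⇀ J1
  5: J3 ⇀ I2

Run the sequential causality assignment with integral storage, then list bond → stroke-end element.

#0 |J1
#1 |J2
#2 |J3
#3 |I1
#4 |Sf1
#5 |I2

bond 4 stroke at Sf1  (Sf1 (Sf) sets flow on bond)
bond 3 stroke at I1  (I1 integral (f out))
bond 0 stroke at J1  (closing 0-jn rule on J1)
bond 1 stroke at J2  (1-jn J2 has f-setter on 0)
bond 5 stroke at I2  (prefer integral on I2)
bond 2 stroke at J3  (only one effort-in slot at J3)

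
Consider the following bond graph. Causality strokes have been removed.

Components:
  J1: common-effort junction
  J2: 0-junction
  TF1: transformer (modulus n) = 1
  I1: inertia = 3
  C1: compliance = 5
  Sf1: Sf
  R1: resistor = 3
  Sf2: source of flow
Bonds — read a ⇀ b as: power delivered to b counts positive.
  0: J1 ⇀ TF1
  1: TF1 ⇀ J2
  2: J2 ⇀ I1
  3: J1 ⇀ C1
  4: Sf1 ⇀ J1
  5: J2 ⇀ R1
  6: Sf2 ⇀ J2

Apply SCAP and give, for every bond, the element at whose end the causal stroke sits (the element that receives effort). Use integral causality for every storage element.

#4 stroke→Sf1  (source Sf1 imposes f)
#6 stroke→Sf2  (Sf2: flow source, stroke at near end)
#2 stroke→I1  (prefer integral on I1)
#3 stroke→J1  (prefer integral on C1)
#0 stroke→TF1  (0-jn J1 has e-setter on 3)
#1 stroke→J2  (TF1: transformer flips bond 0)
#5 stroke→R1  (J2: bond 1 brought effort, rest push out)

b0 |TF1
b1 |J2
b2 |I1
b3 |J1
b4 |Sf1
b5 |R1
b6 |Sf2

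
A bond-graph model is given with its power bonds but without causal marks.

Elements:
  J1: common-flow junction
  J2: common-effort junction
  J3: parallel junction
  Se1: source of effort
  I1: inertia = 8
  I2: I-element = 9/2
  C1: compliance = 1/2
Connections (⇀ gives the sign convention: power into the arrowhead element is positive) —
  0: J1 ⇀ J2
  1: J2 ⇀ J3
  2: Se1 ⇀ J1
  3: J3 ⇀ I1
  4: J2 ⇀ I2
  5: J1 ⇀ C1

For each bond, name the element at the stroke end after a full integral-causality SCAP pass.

#0 stroke at J2
#1 stroke at J3
#2 stroke at J1
#3 stroke at I1
#4 stroke at I2
#5 stroke at J1

#2 |J1  (source Se1 imposes e)
#3 |I1  (prefer integral on I1)
#1 |J3  (only one effort-in slot at J3)
#4 |I2  (I2 integral (f out))
#0 |J2  (only one effort-in slot at J2)
#5 |J1  (common-f at J1 fixed by 0)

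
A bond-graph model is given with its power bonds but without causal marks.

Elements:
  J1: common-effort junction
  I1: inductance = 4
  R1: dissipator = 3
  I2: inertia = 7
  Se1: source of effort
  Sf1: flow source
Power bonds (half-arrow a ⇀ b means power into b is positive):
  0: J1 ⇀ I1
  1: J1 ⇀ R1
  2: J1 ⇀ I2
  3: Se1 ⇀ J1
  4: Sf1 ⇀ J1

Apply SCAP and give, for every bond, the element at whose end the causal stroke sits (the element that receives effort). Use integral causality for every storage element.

bond 3 →J1  (Se1: effort source, stroke at far end)
bond 4 →Sf1  (Sf1: flow source, stroke at near end)
bond 0 →I1  (common-e at J1 fixed by 3)
bond 1 →R1  (0-jn J1 has e-setter on 3)
bond 2 →I2  (0-jn J1 has e-setter on 3)

b0 →I1
b1 →R1
b2 →I2
b3 →J1
b4 →Sf1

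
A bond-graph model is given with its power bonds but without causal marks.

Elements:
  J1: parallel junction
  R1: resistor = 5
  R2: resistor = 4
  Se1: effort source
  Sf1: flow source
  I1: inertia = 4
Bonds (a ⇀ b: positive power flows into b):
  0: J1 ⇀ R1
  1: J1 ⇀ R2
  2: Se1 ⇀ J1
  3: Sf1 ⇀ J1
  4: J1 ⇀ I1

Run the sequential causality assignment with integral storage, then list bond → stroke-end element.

#0 stroke→R1
#1 stroke→R2
#2 stroke→J1
#3 stroke→Sf1
#4 stroke→I1

b2 |J1  (Se1 fixes effort; stroke away)
b3 |Sf1  (Sf1 fixes flow; stroke at Sf1)
b0 |R1  (J1: bond 2 brought effort, rest push out)
b1 |R2  (J1: bond 2 brought effort, rest push out)
b4 |I1  (J1: bond 2 brought effort, rest push out)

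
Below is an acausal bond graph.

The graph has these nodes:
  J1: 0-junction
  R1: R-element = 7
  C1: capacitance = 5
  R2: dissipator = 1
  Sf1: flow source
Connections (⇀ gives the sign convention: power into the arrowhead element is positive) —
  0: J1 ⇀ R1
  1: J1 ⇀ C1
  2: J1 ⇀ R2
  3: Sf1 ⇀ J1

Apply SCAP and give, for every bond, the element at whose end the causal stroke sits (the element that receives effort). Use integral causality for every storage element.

bond 0 stroke→R1
bond 1 stroke→J1
bond 2 stroke→R2
bond 3 stroke→Sf1

#3 →Sf1  (Sf1: flow source, stroke at near end)
#1 →J1  (C1 integral (e out))
#0 →R1  (0-jn J1 has e-setter on 1)
#2 →R2  (0-jn J1 has e-setter on 1)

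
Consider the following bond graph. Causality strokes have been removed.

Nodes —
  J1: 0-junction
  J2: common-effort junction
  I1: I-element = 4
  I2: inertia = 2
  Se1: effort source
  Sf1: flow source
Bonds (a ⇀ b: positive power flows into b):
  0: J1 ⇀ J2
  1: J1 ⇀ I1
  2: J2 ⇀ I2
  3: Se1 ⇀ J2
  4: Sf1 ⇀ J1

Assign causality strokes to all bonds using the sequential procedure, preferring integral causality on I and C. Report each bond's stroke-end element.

b3 stroke at J2  (source Se1 imposes e)
b4 stroke at Sf1  (Sf1 fixes flow; stroke at Sf1)
b0 stroke at J1  (J2: bond 3 brought effort, rest push out)
b2 stroke at I2  (J2 effort already set via bond 3)
b1 stroke at I1  (0-jn J1 has e-setter on 0)

b0 stroke at J1
b1 stroke at I1
b2 stroke at I2
b3 stroke at J2
b4 stroke at Sf1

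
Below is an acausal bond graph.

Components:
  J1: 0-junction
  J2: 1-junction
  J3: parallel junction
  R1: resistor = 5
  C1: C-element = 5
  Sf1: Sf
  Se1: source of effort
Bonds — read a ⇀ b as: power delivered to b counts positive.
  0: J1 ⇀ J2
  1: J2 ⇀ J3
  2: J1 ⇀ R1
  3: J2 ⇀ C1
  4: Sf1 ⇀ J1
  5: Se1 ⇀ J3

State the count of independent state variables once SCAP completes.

1  (C1 all integral)

#4 stroke at Sf1  (Sf1 (Sf) sets flow on bond)
#5 stroke at J3  (source Se1 imposes e)
#1 stroke at J2  (J3: bond 5 brought effort, rest push out)
#3 stroke at J2  (C1: C, integral causality)
#0 stroke at J1  (J2 needs exactly one f-in)
#2 stroke at R1  (0-jn J1 has e-setter on 0)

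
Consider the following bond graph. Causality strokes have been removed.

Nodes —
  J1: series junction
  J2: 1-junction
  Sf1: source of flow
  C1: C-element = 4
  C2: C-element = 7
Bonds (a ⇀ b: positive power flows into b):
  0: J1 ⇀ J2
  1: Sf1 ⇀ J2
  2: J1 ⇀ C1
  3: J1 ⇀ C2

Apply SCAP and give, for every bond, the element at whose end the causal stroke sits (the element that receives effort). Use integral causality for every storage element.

bond 1 |Sf1  (Sf1: flow source, stroke at near end)
bond 0 |J2  (common-f at J2 fixed by 1)
bond 2 |J1  (J1: bond 0 brought flow, rest push out)
bond 3 |J1  (1-jn J1 has f-setter on 0)

#0 →J2
#1 →Sf1
#2 →J1
#3 →J1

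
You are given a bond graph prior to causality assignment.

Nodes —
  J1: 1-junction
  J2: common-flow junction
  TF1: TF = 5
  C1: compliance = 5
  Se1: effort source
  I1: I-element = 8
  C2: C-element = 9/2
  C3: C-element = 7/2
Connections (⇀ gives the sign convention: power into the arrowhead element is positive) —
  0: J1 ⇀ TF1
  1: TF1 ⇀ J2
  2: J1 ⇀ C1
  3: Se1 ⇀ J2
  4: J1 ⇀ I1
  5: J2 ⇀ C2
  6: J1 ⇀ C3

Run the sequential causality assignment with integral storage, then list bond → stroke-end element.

#0 →J1
#1 →TF1
#2 →J1
#3 →J2
#4 →I1
#5 →J2
#6 →J1

β3 →J2  (source Se1 imposes e)
β2 →J1  (C1 integral (e out))
β4 →I1  (I1 outputs flow p/I1)
β0 →J1  (J1 flow already set via bond 4)
β6 →J1  (common-f at J1 fixed by 4)
β1 →TF1  (through TF1, causality passes straight; one stroke at TF1)
β5 →J2  (common-f at J2 fixed by 1)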